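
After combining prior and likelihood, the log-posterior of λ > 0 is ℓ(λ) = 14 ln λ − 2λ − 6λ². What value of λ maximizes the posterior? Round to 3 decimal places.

ℓ'(λ) = 14/λ − 2 − 12λ. Setting this to zero and multiplying by λ: 12λ² + 2λ − 14 = 0.
λ = (−2 + √(2² + 4·12·14)) / (2·12) = (−2 + √676) / 24 = (−2 + 26)/24 = 1.
ℓ''(λ) = −14/λ² − 12 < 0, confirming a maximum.

λ̂_MAP = 1.000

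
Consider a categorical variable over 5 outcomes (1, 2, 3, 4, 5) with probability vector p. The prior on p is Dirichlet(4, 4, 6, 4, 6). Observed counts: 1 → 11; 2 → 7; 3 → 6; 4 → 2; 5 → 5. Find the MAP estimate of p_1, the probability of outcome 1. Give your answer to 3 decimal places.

MAP estimate: 0.280

The posterior is Dirichlet(αᵢ + nᵢ) = Dirichlet(15, 11, 12, 6, 11).
For a Dirichlet(a₁,…,a_K) with all aᵢ > 1, the mode has j-th component (aⱼ − 1)/(Σaᵢ − K).
Here Σaᵢ = 55 and K = 5, so p_1 = (15 − 1)/(55 − 5) = 14/50 ≈ 0.280.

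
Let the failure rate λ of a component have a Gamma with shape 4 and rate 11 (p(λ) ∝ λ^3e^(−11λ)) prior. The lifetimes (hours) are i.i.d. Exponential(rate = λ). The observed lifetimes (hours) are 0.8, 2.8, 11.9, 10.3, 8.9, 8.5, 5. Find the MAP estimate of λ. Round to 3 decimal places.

The Exponential(rate=λ) likelihood is ∝ λ^n e^(−λΣtᵢ). Here n = 7 and Σtᵢ = 0.8 + 2.8 + 11.9 + 10.3 + 8.9 + 8.5 + 5 = 48.2.
Posterior ∝ λ^3e^(−11λ) · λ^7e^(−48.2λ) = λ^10e^(−59.2λ), i.e. Gamma(11, 59.2).
Mode = (a−1)/b = 10/59.2 ≈ 0.169.

λ̂_MAP = 0.169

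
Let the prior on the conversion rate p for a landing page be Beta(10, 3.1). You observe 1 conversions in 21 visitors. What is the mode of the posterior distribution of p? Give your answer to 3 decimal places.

p̂_MAP = 0.312

Prior: Beta(10, 3.1).
Data: 1 success in 21 trials. The binomial likelihood contributes p(1−p)^20, so the posterior is Beta(10+1, 3.1+20) = Beta(11, 23.1).
For Beta(a, b) with a, b > 1 the mode is (a−1)/(a+b−2) = 10/32.1 ≈ 0.312.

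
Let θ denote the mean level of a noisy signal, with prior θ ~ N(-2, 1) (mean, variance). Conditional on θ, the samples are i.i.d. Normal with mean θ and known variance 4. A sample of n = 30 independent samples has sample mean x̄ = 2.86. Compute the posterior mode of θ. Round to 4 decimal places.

n = 30, x̄ = 2.86.
For a Normal prior and Normal likelihood with known variance, the posterior is Normal; its mode equals its mean, the precision-weighted average.
Prior precision 1/σ₀² = 1/1 = 1; data precision n/σ² = 30/4 = 7.5.
θ̂ = (1·(-2) + 7.5·2.86) / (1 + 7.5) = 19.45/8.5 = 389/170 ≈ 2.2882.

θ̂_MAP = 2.2882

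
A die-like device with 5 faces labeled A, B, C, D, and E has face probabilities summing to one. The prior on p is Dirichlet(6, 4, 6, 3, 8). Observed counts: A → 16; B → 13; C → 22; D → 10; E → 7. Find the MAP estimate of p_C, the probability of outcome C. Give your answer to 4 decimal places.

MAP estimate of p_C = 0.3000

The posterior is Dirichlet(αᵢ + nᵢ) = Dirichlet(22, 17, 28, 13, 15).
For a Dirichlet(a₁,…,a_K) with all aᵢ > 1, the mode has j-th component (aⱼ − 1)/(Σaᵢ − K).
Here Σaᵢ = 95 and K = 5, so p_C = (28 − 1)/(95 − 5) = 27/90 ≈ 0.3000.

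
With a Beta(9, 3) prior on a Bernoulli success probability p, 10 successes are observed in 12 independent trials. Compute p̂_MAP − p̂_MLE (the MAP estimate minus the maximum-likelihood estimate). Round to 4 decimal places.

MAP − MLE = -0.0152

Posterior is Beta(19, 5); MAP = (19−1)/(24−2) = 18/22 ≈ 0.81818.
MLE ignores the prior: p̂_MLE = k/n = 10/12 ≈ 0.83333.
Difference = 18/22 − 10/12 = -1/66 ≈ -0.0152.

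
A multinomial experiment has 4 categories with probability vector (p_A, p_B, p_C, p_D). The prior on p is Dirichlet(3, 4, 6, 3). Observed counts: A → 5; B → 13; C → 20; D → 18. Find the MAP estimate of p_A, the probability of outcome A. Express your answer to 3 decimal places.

The posterior is Dirichlet(αᵢ + nᵢ) = Dirichlet(8, 17, 26, 21).
For a Dirichlet(a₁,…,a_K) with all aᵢ > 1, the mode has j-th component (aⱼ − 1)/(Σaᵢ − K).
Here Σaᵢ = 72 and K = 4, so p_A = (8 − 1)/(72 − 4) = 7/68 ≈ 0.103.

MAP estimate of p_A = 0.103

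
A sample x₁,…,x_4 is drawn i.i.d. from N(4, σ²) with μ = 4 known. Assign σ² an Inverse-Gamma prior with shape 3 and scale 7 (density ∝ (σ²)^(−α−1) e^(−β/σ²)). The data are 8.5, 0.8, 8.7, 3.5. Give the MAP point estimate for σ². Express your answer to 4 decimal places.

Sum of squared deviations about the known mean: SS = (8.5−4)² + (0.8−4)² + (8.7−4)² + (3.5−4)² = 52.83.
The Normal likelihood contributes (σ²)^(−n/2) exp(−SS/(2σ²)), so the posterior is Inverse-Gamma(α + n/2, β + SS/2) = Inverse-Gamma(5, 33.415).
The mode of Inverse-Gamma(a, b) is b/(a+1) = 33.415/6 ≈ 5.5692.

σ̂²_MAP = 5.5692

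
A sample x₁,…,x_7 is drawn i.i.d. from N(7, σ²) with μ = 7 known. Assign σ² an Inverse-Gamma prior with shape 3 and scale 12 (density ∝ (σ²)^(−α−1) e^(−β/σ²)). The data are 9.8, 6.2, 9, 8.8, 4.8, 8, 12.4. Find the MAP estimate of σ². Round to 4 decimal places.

σ̂²_MAP = 4.9813

Sum of squared deviations about the known mean: SS = (9.8−7)² + (6.2−7)² + (9−7)² + (8.8−7)² + (4.8−7)² + (8−7)² + (12.4−7)² = 50.72.
The Normal likelihood contributes (σ²)^(−n/2) exp(−SS/(2σ²)), so the posterior is Inverse-Gamma(α + n/2, β + SS/2) = Inverse-Gamma(6.5, 37.36).
The mode of Inverse-Gamma(a, b) is b/(a+1) = 37.36/7.5 ≈ 4.9813.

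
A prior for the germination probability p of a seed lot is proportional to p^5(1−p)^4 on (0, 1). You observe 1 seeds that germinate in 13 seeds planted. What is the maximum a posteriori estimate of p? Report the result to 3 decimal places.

The prior density ∝ p^5(1−p)^4 is the kernel of Beta(6, 5).
Data: 1 success in 13 trials. The binomial likelihood contributes p(1−p)^12, so the posterior is Beta(6+1, 5+12) = Beta(7, 17).
For Beta(a, b) with a, b > 1 the mode is (a−1)/(a+b−2) = 6/22 ≈ 0.273.

p̂_MAP = 0.273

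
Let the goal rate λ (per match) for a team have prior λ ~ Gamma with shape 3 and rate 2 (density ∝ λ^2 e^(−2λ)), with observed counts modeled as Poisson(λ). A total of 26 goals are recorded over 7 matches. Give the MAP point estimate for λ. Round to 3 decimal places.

Σxᵢ = 26, n = 7.
Posterior ∝ λ^2e^(−2λ) · λ^26e^(−7λ) = λ^28e^(−9λ), i.e. Gamma(shape=29, rate=9).
The mode of a Gamma(a, b) with a ≥ 1 (shape–rate) is (a−1)/b = 28/9 ≈ 3.111.

λ̂_MAP = 3.111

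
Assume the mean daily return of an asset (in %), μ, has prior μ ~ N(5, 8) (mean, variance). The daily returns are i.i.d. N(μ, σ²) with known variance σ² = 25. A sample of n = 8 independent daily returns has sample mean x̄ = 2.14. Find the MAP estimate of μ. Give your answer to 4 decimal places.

μ̂_MAP = 2.9434

n = 8, x̄ = 2.14.
For a Normal prior and Normal likelihood with known variance, the posterior is Normal; its mode equals its mean, the precision-weighted average.
Prior precision 1/σ₀² = 1/8 = 0.125; data precision n/σ² = 8/25 = 0.32.
μ̂ = (0.125·5 + 0.32·2.14) / (0.125 + 0.32) = 1.3098/0.445 = 6549/2225 ≈ 2.9434.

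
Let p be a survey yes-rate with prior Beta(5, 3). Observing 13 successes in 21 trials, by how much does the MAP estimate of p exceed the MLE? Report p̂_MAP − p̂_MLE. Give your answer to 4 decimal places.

MAP − MLE = 0.0106

Posterior is Beta(18, 11); MAP = (18−1)/(29−2) = 17/27 ≈ 0.62963.
MLE ignores the prior: p̂_MLE = k/n = 13/21 ≈ 0.61905.
Difference = 17/27 − 13/21 = 2/189 ≈ 0.0106.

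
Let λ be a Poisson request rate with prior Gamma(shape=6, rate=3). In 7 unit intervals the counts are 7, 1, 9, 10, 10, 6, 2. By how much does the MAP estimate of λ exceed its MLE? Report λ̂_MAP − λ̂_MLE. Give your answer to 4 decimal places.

Σxᵢ = 45. Posterior is Gamma(51, 10); MAP = (51−1)/10 = 50/10 ≈ 5.00000.
MLE = x̄ = 45/7 ≈ 6.42857.
Difference = 50/10 − 45/7 = -10/7 ≈ -1.4286.

MAP − MLE = -1.4286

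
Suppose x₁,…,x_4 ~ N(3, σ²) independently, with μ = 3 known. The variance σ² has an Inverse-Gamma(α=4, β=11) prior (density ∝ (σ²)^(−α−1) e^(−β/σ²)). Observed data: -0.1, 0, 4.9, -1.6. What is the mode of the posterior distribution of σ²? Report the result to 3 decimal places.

σ̂²_MAP = 4.670

Sum of squared deviations about the known mean: SS = (-0.1−3)² + (0−3)² + (4.9−3)² + (-1.6−3)² = 43.38.
The Normal likelihood contributes (σ²)^(−n/2) exp(−SS/(2σ²)), so the posterior is Inverse-Gamma(α + n/2, β + SS/2) = Inverse-Gamma(6, 32.69).
The mode of Inverse-Gamma(a, b) is b/(a+1) = 32.69/7 ≈ 4.670.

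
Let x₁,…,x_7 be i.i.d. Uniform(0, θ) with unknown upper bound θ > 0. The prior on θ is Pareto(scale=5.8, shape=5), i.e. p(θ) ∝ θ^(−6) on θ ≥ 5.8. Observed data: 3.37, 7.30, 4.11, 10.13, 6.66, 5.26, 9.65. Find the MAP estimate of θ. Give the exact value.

θ̂_MAP = 10.13

The Uniform(0, θ) likelihood is θ^(−n) for θ ≥ max(xᵢ), zero otherwise. Here max(xᵢ) = 10.13.
Posterior ∝ θ^(−6) · θ^(−7) = θ^(−13) on θ ≥ max(5.8, 10.13) = 10.13.
This density is strictly decreasing in θ, so the posterior mode lies at the lower boundary of the support.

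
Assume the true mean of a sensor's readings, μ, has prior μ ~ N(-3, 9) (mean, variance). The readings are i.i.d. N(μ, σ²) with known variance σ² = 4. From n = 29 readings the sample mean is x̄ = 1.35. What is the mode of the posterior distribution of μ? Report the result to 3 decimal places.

μ̂_MAP = 1.284

n = 29, x̄ = 1.35.
For a Normal prior and Normal likelihood with known variance, the posterior is Normal; its mode equals its mean, the precision-weighted average.
Prior precision 1/σ₀² = 1/9; data precision n/σ² = 29/4 = 7.25.
μ̂ = ((1/9)·(-3) + 7.25·1.35) / (1/9 + 7.25) = (2269/240)/(265/36) = 6807/5300 ≈ 1.284.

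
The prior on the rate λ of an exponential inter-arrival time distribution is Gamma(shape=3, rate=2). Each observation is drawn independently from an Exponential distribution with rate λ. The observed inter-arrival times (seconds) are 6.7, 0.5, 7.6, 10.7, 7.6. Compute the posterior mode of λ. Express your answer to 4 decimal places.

The Exponential(rate=λ) likelihood is ∝ λ^n e^(−λΣtᵢ). Here n = 5 and Σtᵢ = 6.7 + 0.5 + 7.6 + 10.7 + 7.6 = 33.1.
Posterior ∝ λ^2e^(−2λ) · λ^5e^(−33.1λ) = λ^7e^(−35.1λ), i.e. Gamma(8, 35.1).
Mode = (a−1)/b = 7/35.1 ≈ 0.1994.

λ̂_MAP = 0.1994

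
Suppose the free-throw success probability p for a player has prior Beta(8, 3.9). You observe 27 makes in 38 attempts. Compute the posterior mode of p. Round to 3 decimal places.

p̂_MAP = 0.710

Prior: Beta(8, 3.9).
Data: 27 successes in 38 trials. The binomial likelihood contributes p^27(1−p)^11, so the posterior is Beta(8+27, 3.9+11) = Beta(35, 14.9).
For Beta(a, b) with a, b > 1 the mode is (a−1)/(a+b−2) = 34/47.9 ≈ 0.710.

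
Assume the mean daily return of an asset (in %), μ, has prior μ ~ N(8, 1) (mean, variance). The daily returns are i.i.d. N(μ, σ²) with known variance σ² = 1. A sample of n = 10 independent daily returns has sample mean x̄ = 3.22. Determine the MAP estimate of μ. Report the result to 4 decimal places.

n = 10, x̄ = 3.22.
For a Normal prior and Normal likelihood with known variance, the posterior is Normal; its mode equals its mean, the precision-weighted average.
Prior precision 1/σ₀² = 1/1 = 1; data precision n/σ² = 10/1 = 10.
μ̂ = (1·8 + 10·3.22) / (1 + 10) = 40.2/11 = 201/55 ≈ 3.6545.

μ̂_MAP = 3.6545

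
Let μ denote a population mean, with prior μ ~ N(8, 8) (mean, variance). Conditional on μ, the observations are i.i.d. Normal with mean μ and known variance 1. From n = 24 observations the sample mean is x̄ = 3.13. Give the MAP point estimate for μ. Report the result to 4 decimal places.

n = 24, x̄ = 3.13.
For a Normal prior and Normal likelihood with known variance, the posterior is Normal; its mode equals its mean, the precision-weighted average.
Prior precision 1/σ₀² = 1/8 = 0.125; data precision n/σ² = 24/1 = 24.
μ̂ = (0.125·8 + 24·3.13) / (0.125 + 24) = 76.12/24.125 = 15224/4825 ≈ 3.1552.

μ̂_MAP = 3.1552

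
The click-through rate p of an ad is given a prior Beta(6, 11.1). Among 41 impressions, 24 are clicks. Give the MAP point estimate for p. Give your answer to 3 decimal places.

p̂_MAP = 0.517

Prior: Beta(6, 11.1).
Data: 24 successes in 41 trials. The binomial likelihood contributes p^24(1−p)^17, so the posterior is Beta(6+24, 11.1+17) = Beta(30, 28.1).
For Beta(a, b) with a, b > 1 the mode is (a−1)/(a+b−2) = 29/56.1 ≈ 0.517.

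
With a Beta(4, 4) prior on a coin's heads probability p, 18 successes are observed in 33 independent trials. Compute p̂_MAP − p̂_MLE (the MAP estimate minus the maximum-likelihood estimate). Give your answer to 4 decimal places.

Posterior is Beta(22, 19); MAP = (22−1)/(41−2) = 21/39 ≈ 0.53846.
MLE ignores the prior: p̂_MLE = k/n = 18/33 ≈ 0.54545.
Difference = 21/39 − 18/33 = -1/143 ≈ -0.0070.

MAP − MLE = -0.0070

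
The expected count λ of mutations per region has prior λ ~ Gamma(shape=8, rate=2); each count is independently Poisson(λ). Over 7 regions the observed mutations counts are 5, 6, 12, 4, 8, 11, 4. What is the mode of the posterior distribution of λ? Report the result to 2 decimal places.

Σxᵢ = 5+6+12+4+8+11+4 = 50, with n = 7.
Posterior ∝ λ^7e^(−2λ) · λ^50e^(−7λ) = λ^57e^(−9λ), i.e. Gamma(shape=58, rate=9).
The mode of a Gamma(a, b) with a ≥ 1 (shape–rate) is (a−1)/b = 57/9 ≈ 6.33.

λ̂_MAP = 6.33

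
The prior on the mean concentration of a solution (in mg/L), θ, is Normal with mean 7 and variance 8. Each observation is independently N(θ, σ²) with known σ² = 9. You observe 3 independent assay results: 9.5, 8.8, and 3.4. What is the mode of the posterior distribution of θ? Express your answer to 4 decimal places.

n = 3; x̄ = (9.5 + 8.8 + 3.4)/3 = 21.7/3 = 217/30 ≈ 7.2333.
For a Normal prior and Normal likelihood with known variance, the posterior is Normal; its mode equals its mean, the precision-weighted average.
Prior precision 1/σ₀² = 1/8 = 0.125; data precision n/σ² = 3/9 = 1/3.
θ̂ = (0.125·7 + (1/3)·(217/30)) / (0.125 + 1/3) = (1183/360)/(11/24) = 1183/165 ≈ 7.1697.

θ̂_MAP = 7.1697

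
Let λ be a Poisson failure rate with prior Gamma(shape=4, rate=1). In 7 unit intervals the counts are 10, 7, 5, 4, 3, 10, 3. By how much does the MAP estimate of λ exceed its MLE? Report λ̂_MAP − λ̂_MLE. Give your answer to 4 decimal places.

MAP − MLE = -0.3750

Σxᵢ = 42. Posterior is Gamma(46, 8); MAP = (46−1)/8 = 45/8 ≈ 5.62500.
MLE = x̄ = 42/7 ≈ 6.00000.
Difference = 45/8 − 42/7 = -3/8 ≈ -0.3750.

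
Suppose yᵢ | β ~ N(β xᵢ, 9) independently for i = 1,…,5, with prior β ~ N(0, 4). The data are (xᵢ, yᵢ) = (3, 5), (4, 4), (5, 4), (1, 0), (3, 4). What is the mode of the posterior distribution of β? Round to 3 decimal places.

log p(β | y) = −Σ(yᵢ − βxᵢ)²/(2·9) − β²/(2·4) + const.
Setting the derivative to zero: Σxᵢ(yᵢ − βxᵢ)/9 − β/4 = 0, so β = Σxᵢyᵢ / (Σxᵢ² + σ²/τ²).
Σxᵢyᵢ = 3·5 + 4·4 + 5·4 + 1·0 + 3·4 = 63; Σxᵢ² = 60; σ²/τ² = 2.25.
β̂_MAP = 63 / (60 + 2.25) = 63/62.25 ≈ 1.012.

β̂_MAP = 1.012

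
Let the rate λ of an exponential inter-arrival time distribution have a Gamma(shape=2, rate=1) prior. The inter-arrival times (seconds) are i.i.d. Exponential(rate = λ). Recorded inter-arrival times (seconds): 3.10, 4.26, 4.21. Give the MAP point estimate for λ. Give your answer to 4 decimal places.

The Exponential(rate=λ) likelihood is ∝ λ^n e^(−λΣtᵢ). Here n = 3 and Σtᵢ = 3.10 + 4.26 + 4.21 = 11.57.
Posterior ∝ λe^(−1λ) · λ^3e^(−11.57λ) = λ^4e^(−12.57λ), i.e. Gamma(5, 12.57).
Mode = (a−1)/b = 4/12.57 ≈ 0.3182.

λ̂_MAP = 0.3182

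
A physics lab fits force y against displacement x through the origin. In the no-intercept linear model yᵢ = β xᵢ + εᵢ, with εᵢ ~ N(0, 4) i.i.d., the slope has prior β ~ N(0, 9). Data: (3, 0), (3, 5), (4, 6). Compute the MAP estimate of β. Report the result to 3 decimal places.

β̂_MAP = 1.132

log p(β | y) = −Σ(yᵢ − βxᵢ)²/(2·4) − β²/(2·9) + const.
Setting the derivative to zero: Σxᵢ(yᵢ − βxᵢ)/4 − β/9 = 0, so β = Σxᵢyᵢ / (Σxᵢ² + σ²/τ²).
Σxᵢyᵢ = 3·0 + 3·5 + 4·6 = 39; Σxᵢ² = 34; σ²/τ² = 4/9.
β̂_MAP = 39 / (34 + 4/9) = 39/(310/9) = 351/310 ≈ 1.132.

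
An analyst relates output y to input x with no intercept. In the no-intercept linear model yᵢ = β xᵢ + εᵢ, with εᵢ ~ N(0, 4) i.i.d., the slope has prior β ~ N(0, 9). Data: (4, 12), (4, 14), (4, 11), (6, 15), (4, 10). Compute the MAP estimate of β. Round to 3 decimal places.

β̂_MAP = 2.768

log p(β | y) = −Σ(yᵢ − βxᵢ)²/(2·4) − β²/(2·9) + const.
Setting the derivative to zero: Σxᵢ(yᵢ − βxᵢ)/4 − β/9 = 0, so β = Σxᵢyᵢ / (Σxᵢ² + σ²/τ²).
Σxᵢyᵢ = 4·12 + 4·14 + 4·11 + 6·15 + 4·10 = 278; Σxᵢ² = 100; σ²/τ² = 4/9.
β̂_MAP = 278 / (100 + 4/9) = 278/(904/9) = 1251/452 ≈ 2.768.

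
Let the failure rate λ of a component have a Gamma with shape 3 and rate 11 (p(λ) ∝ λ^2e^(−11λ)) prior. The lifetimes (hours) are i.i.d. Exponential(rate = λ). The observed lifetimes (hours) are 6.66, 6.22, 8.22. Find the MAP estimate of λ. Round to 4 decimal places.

The Exponential(rate=λ) likelihood is ∝ λ^n e^(−λΣtᵢ). Here n = 3 and Σtᵢ = 6.66 + 6.22 + 8.22 = 21.10.
Posterior ∝ λ^2e^(−11λ) · λ^3e^(−21.10λ) = λ^5e^(−32.10λ), i.e. Gamma(6, 32.10).
Mode = (a−1)/b = 5/32.10 ≈ 0.1558.

λ̂_MAP = 0.1558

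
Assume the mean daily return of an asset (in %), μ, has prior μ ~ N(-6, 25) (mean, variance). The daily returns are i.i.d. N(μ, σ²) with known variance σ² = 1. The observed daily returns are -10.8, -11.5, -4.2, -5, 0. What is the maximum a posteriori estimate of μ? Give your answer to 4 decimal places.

n = 5; x̄ = ((-10.8) + (-11.5) + (-4.2) + (-5) + 0)/5 = -31.5/5 = -6.3.
For a Normal prior and Normal likelihood with known variance, the posterior is Normal; its mode equals its mean, the precision-weighted average.
Prior precision 1/σ₀² = 1/25 = 0.04; data precision n/σ² = 5/1 = 5.
μ̂ = (0.04·(-6) + 5·(-6.3)) / (0.04 + 5) = (-31.74)/5.04 = -529/84 ≈ -6.2976.

μ̂_MAP = -6.2976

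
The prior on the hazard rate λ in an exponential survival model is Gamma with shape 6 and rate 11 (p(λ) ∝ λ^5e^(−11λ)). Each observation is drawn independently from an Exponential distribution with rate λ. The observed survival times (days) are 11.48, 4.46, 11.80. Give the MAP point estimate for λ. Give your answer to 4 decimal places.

λ̂_MAP = 0.2065

The Exponential(rate=λ) likelihood is ∝ λ^n e^(−λΣtᵢ). Here n = 3 and Σtᵢ = 11.48 + 4.46 + 11.80 = 27.74.
Posterior ∝ λ^5e^(−11λ) · λ^3e^(−27.74λ) = λ^8e^(−38.74λ), i.e. Gamma(9, 38.74).
Mode = (a−1)/b = 8/38.74 ≈ 0.2065.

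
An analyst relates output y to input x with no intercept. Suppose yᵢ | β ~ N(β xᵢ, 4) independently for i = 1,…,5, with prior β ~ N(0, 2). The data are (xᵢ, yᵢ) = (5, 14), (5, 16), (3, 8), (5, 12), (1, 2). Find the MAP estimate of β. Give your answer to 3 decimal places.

log p(β | y) = −Σ(yᵢ − βxᵢ)²/(2·4) − β²/(2·2) + const.
Setting the derivative to zero: Σxᵢ(yᵢ − βxᵢ)/4 − β/2 = 0, so β = Σxᵢyᵢ / (Σxᵢ² + σ²/τ²).
Σxᵢyᵢ = 5·14 + 5·16 + 3·8 + 5·12 + 1·2 = 236; Σxᵢ² = 85; σ²/τ² = 2.
β̂_MAP = 236 / (85 + 2) = 236/87 ≈ 2.713.

β̂_MAP = 2.713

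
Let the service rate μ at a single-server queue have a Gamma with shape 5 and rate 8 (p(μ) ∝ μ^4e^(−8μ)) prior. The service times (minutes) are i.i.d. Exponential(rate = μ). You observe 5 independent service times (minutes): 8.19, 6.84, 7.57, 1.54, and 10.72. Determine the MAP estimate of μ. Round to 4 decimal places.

The Exponential(rate=μ) likelihood is ∝ μ^n e^(−μΣtᵢ). Here n = 5 and Σtᵢ = 8.19 + 6.84 + 7.57 + 1.54 + 10.72 = 34.86.
Posterior ∝ μ^4e^(−8μ) · μ^5e^(−34.86μ) = μ^9e^(−42.86μ), i.e. Gamma(10, 42.86).
Mode = (a−1)/b = 9/42.86 ≈ 0.2100.

μ̂_MAP = 0.2100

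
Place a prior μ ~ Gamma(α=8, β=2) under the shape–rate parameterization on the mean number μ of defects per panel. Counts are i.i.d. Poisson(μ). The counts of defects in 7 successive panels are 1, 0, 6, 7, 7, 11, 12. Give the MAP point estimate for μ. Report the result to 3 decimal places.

Σxᵢ = 1+0+6+7+7+11+12 = 44, with n = 7.
Posterior ∝ μ^7e^(−2μ) · μ^44e^(−7μ) = μ^51e^(−9μ), i.e. Gamma(shape=52, rate=9).
The mode of a Gamma(a, b) with a ≥ 1 (shape–rate) is (a−1)/b = 51/9 ≈ 5.667.

μ̂_MAP = 5.667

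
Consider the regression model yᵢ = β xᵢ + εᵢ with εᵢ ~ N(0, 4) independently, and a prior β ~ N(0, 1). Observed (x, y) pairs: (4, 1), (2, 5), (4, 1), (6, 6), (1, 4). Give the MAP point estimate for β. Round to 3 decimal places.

β̂_MAP = 0.753

log p(β | y) = −Σ(yᵢ − βxᵢ)²/(2·4) − β²/(2·1) + const.
Setting the derivative to zero: Σxᵢ(yᵢ − βxᵢ)/4 − β/1 = 0, so β = Σxᵢyᵢ / (Σxᵢ² + σ²/τ²).
Σxᵢyᵢ = 4·1 + 2·5 + 4·1 + 6·6 + 1·4 = 58; Σxᵢ² = 73; σ²/τ² = 4.
β̂_MAP = 58 / (73 + 4) = 58/77 ≈ 0.753.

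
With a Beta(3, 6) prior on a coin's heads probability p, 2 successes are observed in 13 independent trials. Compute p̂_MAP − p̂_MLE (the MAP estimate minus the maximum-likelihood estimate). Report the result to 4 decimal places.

Posterior is Beta(5, 17); MAP = (5−1)/(22−2) = 4/20 ≈ 0.20000.
MLE ignores the prior: p̂_MLE = k/n = 2/13 ≈ 0.15385.
Difference = 4/20 − 2/13 = 3/65 ≈ 0.0462.

MAP − MLE = 0.0462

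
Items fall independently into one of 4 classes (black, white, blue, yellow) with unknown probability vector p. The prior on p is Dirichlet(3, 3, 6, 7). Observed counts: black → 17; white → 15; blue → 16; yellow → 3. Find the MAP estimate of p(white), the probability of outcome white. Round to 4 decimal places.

MAP estimate of p(white) = 0.2576

The posterior is Dirichlet(αᵢ + nᵢ) = Dirichlet(20, 18, 22, 10).
For a Dirichlet(a₁,…,a_K) with all aᵢ > 1, the mode has j-th component (aⱼ − 1)/(Σaᵢ − K).
Here Σaᵢ = 70 and K = 4, so p(white) = (18 − 1)/(70 − 4) = 17/66 ≈ 0.2576.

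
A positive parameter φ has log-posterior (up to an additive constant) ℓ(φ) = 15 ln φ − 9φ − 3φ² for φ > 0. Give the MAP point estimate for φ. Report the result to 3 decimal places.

φ̂_MAP = 1.000

ℓ'(φ) = 15/φ − 9 − 6φ. Setting this to zero and multiplying by φ: 6φ² + 9φ − 15 = 0.
φ = (−9 + √(9² + 4·6·15)) / (2·6) = (−9 + √441) / 12 = (−9 + 21)/12 = 1.
ℓ''(φ) = −15/φ² − 6 < 0, confirming a maximum.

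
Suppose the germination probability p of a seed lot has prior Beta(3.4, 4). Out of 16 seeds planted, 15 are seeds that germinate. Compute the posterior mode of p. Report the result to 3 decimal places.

p̂_MAP = 0.813

Prior: Beta(3.4, 4).
Data: 15 successes in 16 trials. The binomial likelihood contributes p^15(1−p)^1, so the posterior is Beta(3.4+15, 4+1) = Beta(18.4, 5).
For Beta(a, b) with a, b > 1 the mode is (a−1)/(a+b−2) = 17.4/21.4 ≈ 0.813.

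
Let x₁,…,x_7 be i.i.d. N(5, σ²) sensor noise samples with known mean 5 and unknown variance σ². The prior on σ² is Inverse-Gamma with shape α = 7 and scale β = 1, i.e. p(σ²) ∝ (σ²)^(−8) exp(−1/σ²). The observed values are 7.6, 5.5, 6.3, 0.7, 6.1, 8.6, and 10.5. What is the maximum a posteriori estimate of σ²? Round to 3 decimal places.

σ̂²_MAP = 3.200

Sum of squared deviations about the known mean: SS = (7.6−5)² + (5.5−5)² + (6.3−5)² + (0.7−5)² + (6.1−5)² + (8.6−5)² + (10.5−5)² = 71.61.
The Normal likelihood contributes (σ²)^(−n/2) exp(−SS/(2σ²)), so the posterior is Inverse-Gamma(α + n/2, β + SS/2) = Inverse-Gamma(10.5, 36.805).
The mode of Inverse-Gamma(a, b) is b/(a+1) = 36.805/11.5 ≈ 3.200.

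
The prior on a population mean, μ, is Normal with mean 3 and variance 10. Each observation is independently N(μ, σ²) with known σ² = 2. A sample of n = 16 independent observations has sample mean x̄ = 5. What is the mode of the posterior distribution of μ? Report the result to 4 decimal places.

n = 16, x̄ = 5.
For a Normal prior and Normal likelihood with known variance, the posterior is Normal; its mode equals its mean, the precision-weighted average.
Prior precision 1/σ₀² = 1/10 = 0.1; data precision n/σ² = 16/2 = 8.
μ̂ = (0.1·3 + 8·5) / (0.1 + 8) = 40.3/8.1 = 403/81 ≈ 4.9753.

μ̂_MAP = 4.9753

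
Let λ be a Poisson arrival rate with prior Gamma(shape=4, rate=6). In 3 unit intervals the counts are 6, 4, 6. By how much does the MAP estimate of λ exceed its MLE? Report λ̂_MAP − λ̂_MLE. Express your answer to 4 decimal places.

Σxᵢ = 16. Posterior is Gamma(20, 9); MAP = (20−1)/9 = 19/9 ≈ 2.11111.
MLE = x̄ = 16/3 ≈ 5.33333.
Difference = 19/9 − 16/3 = -29/9 ≈ -3.2222.

MAP − MLE = -3.2222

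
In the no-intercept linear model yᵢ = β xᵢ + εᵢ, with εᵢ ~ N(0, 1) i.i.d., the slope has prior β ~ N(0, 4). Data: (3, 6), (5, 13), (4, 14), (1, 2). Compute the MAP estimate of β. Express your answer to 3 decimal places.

β̂_MAP = 2.751

log p(β | y) = −Σ(yᵢ − βxᵢ)²/(2·1) − β²/(2·4) + const.
Setting the derivative to zero: Σxᵢ(yᵢ − βxᵢ)/1 − β/4 = 0, so β = Σxᵢyᵢ / (Σxᵢ² + σ²/τ²).
Σxᵢyᵢ = 3·6 + 5·13 + 4·14 + 1·2 = 141; Σxᵢ² = 51; σ²/τ² = 0.25.
β̂_MAP = 141 / (51 + 0.25) = 141/51.25 ≈ 2.751.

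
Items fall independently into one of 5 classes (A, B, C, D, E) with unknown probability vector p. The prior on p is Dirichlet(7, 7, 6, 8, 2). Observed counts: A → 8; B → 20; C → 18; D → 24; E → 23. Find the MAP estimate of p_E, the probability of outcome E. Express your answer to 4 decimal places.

MAP estimate of p_E = 0.2034

The posterior is Dirichlet(αᵢ + nᵢ) = Dirichlet(15, 27, 24, 32, 25).
For a Dirichlet(a₁,…,a_K) with all aᵢ > 1, the mode has j-th component (aⱼ − 1)/(Σaᵢ − K).
Here Σaᵢ = 123 and K = 5, so p_E = (25 − 1)/(123 − 5) = 24/118 ≈ 0.2034.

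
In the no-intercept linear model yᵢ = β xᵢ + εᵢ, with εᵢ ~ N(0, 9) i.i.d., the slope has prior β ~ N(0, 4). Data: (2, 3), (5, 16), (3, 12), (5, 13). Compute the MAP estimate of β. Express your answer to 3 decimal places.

β̂_MAP = 2.866

log p(β | y) = −Σ(yᵢ − βxᵢ)²/(2·9) − β²/(2·4) + const.
Setting the derivative to zero: Σxᵢ(yᵢ − βxᵢ)/9 − β/4 = 0, so β = Σxᵢyᵢ / (Σxᵢ² + σ²/τ²).
Σxᵢyᵢ = 2·3 + 5·16 + 3·12 + 5·13 = 187; Σxᵢ² = 63; σ²/τ² = 2.25.
β̂_MAP = 187 / (63 + 2.25) = 187/65.25 ≈ 2.866.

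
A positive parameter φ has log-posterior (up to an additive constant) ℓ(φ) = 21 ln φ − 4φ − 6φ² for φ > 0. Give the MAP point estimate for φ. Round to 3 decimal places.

φ̂_MAP = 1.167

ℓ'(φ) = 21/φ − 4 − 12φ. Setting this to zero and multiplying by φ: 12φ² + 4φ − 21 = 0.
φ = (−4 + √(4² + 4·12·21)) / (2·12) = (−4 + √1024) / 24 = (−4 + 32)/24 = 7/6.
ℓ''(φ) = −21/φ² − 12 < 0, confirming a maximum.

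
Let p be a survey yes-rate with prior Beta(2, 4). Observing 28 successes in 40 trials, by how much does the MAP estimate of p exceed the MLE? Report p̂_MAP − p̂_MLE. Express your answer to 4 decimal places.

Posterior is Beta(30, 16); MAP = (30−1)/(46−2) = 29/44 ≈ 0.65909.
MLE ignores the prior: p̂_MLE = k/n = 28/40 ≈ 0.70000.
Difference = 29/44 − 28/40 = -9/220 ≈ -0.0409.

MAP − MLE = -0.0409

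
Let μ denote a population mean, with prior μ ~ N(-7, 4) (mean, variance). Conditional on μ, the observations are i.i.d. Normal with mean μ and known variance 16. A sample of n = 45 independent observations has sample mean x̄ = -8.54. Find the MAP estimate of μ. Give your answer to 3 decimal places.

μ̂_MAP = -8.414

n = 45, x̄ = -8.54.
For a Normal prior and Normal likelihood with known variance, the posterior is Normal; its mode equals its mean, the precision-weighted average.
Prior precision 1/σ₀² = 1/4 = 0.25; data precision n/σ² = 45/16 = 2.8125.
μ̂ = (0.25·(-7) + 2.8125·(-8.54)) / (0.25 + 2.8125) = (-25.76875)/3.0625 = -589/70 ≈ -8.414.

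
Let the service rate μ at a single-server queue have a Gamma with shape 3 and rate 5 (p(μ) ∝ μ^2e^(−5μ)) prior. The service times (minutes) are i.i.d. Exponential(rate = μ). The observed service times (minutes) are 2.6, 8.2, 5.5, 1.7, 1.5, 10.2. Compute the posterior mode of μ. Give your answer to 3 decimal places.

μ̂_MAP = 0.231

The Exponential(rate=μ) likelihood is ∝ μ^n e^(−μΣtᵢ). Here n = 6 and Σtᵢ = 2.6 + 8.2 + 5.5 + 1.7 + 1.5 + 10.2 = 29.7.
Posterior ∝ μ^2e^(−5μ) · μ^6e^(−29.7μ) = μ^8e^(−34.7μ), i.e. Gamma(9, 34.7).
Mode = (a−1)/b = 8/34.7 ≈ 0.231.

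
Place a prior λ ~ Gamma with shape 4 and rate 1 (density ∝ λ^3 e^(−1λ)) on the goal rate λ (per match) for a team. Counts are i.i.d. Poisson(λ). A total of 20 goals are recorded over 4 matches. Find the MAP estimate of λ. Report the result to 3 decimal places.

Σxᵢ = 20, n = 4.
Posterior ∝ λ^3e^(−1λ) · λ^20e^(−4λ) = λ^23e^(−5λ), i.e. Gamma(shape=24, rate=5).
The mode of a Gamma(a, b) with a ≥ 1 (shape–rate) is (a−1)/b = 23/5 ≈ 4.600.

λ̂_MAP = 4.600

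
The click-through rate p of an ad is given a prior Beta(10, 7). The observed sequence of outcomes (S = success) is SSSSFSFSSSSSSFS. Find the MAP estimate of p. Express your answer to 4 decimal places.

p̂_MAP = 0.7000

Prior: Beta(10, 7).
Data: 12 successes in 15 trials (from the sequence). The binomial likelihood contributes p^12(1−p)^3, so the posterior is Beta(10+12, 7+3) = Beta(22, 10).
For Beta(a, b) with a, b > 1 the mode is (a−1)/(a+b−2) = 21/30 ≈ 0.7000.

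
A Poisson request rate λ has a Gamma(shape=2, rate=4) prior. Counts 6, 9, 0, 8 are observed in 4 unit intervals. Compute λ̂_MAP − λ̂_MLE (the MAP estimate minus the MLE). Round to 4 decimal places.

MAP − MLE = -2.7500

Σxᵢ = 23. Posterior is Gamma(25, 8); MAP = (25−1)/8 = 24/8 ≈ 3.00000.
MLE = x̄ = 23/4 ≈ 5.75000.
Difference = 24/8 − 23/4 = -11/4 ≈ -2.7500.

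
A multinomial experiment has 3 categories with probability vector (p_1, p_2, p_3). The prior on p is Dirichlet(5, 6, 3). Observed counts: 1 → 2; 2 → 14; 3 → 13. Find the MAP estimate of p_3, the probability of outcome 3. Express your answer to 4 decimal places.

MAP estimate: 0.3750

The posterior is Dirichlet(αᵢ + nᵢ) = Dirichlet(7, 20, 16).
For a Dirichlet(a₁,…,a_K) with all aᵢ > 1, the mode has j-th component (aⱼ − 1)/(Σaᵢ − K).
Here Σaᵢ = 43 and K = 3, so p_3 = (16 − 1)/(43 − 3) = 15/40 ≈ 0.3750.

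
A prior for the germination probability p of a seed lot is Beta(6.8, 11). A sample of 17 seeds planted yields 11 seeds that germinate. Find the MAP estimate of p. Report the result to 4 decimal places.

p̂_MAP = 0.5122

Prior: Beta(6.8, 11).
Data: 11 successes in 17 trials. The binomial likelihood contributes p^11(1−p)^6, so the posterior is Beta(6.8+11, 11+6) = Beta(17.8, 17).
For Beta(a, b) with a, b > 1 the mode is (a−1)/(a+b−2) = 16.8/32.8 ≈ 0.5122.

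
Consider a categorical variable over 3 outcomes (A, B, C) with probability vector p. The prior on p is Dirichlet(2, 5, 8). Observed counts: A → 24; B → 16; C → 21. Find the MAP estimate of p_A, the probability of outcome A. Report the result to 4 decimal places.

MAP estimate of p_A = 0.3425

The posterior is Dirichlet(αᵢ + nᵢ) = Dirichlet(26, 21, 29).
For a Dirichlet(a₁,…,a_K) with all aᵢ > 1, the mode has j-th component (aⱼ − 1)/(Σaᵢ − K).
Here Σaᵢ = 76 and K = 3, so p_A = (26 − 1)/(76 − 3) = 25/73 ≈ 0.3425.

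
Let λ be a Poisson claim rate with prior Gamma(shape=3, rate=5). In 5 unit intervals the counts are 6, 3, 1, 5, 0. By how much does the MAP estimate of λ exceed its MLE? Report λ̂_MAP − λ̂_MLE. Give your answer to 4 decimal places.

MAP − MLE = -1.3000

Σxᵢ = 15. Posterior is Gamma(18, 10); MAP = (18−1)/10 = 17/10 ≈ 1.70000.
MLE = x̄ = 15/5 ≈ 3.00000.
Difference = 17/10 − 15/5 = -13/10 ≈ -1.3000.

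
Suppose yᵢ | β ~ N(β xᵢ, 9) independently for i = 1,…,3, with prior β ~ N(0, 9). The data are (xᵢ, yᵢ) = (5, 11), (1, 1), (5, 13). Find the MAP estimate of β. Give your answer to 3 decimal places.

log p(β | y) = −Σ(yᵢ − βxᵢ)²/(2·9) − β²/(2·9) + const.
Setting the derivative to zero: Σxᵢ(yᵢ − βxᵢ)/9 − β/9 = 0, so β = Σxᵢyᵢ / (Σxᵢ² + σ²/τ²).
Σxᵢyᵢ = 5·11 + 1·1 + 5·13 = 121; Σxᵢ² = 51; σ²/τ² = 1.
β̂_MAP = 121 / (51 + 1) = 121/52 ≈ 2.327.

β̂_MAP = 2.327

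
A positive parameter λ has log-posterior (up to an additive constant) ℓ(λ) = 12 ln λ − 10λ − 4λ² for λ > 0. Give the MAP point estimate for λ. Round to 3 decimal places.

λ̂_MAP = 0.750

ℓ'(λ) = 12/λ − 10 − 8λ. Setting this to zero and multiplying by λ: 8λ² + 10λ − 12 = 0.
λ = (−10 + √(10² + 4·8·12)) / (2·8) = (−10 + √484) / 16 = (−10 + 22)/16 = 3/4.
ℓ''(λ) = −12/λ² − 8 < 0, confirming a maximum.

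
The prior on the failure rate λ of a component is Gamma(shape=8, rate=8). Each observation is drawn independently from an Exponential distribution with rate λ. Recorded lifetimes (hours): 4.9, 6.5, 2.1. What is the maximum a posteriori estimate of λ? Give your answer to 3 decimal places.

The Exponential(rate=λ) likelihood is ∝ λ^n e^(−λΣtᵢ). Here n = 3 and Σtᵢ = 4.9 + 6.5 + 2.1 = 13.5.
Posterior ∝ λ^7e^(−8λ) · λ^3e^(−13.5λ) = λ^10e^(−21.5λ), i.e. Gamma(11, 21.5).
Mode = (a−1)/b = 10/21.5 ≈ 0.465.

λ̂_MAP = 0.465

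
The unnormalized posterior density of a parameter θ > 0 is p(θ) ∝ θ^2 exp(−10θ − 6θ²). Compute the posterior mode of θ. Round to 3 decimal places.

ℓ'(θ) = 2/θ − 10 − 12θ. Setting this to zero and multiplying by θ: 12θ² + 10θ − 2 = 0.
θ = (−10 + √(10² + 4·12·2)) / (2·12) = (−10 + √196) / 24 = (−10 + 14)/24 = 1/6.
ℓ''(θ) = −2/θ² − 12 < 0, confirming a maximum.

θ̂_MAP = 0.167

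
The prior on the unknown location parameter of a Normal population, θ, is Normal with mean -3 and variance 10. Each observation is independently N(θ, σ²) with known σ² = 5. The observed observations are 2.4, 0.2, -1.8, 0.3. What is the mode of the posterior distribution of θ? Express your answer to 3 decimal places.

θ̂_MAP = -0.089

n = 4; x̄ = (2.4 + 0.2 + (-1.8) + 0.3)/4 = 1.1/4 = 0.275.
For a Normal prior and Normal likelihood with known variance, the posterior is Normal; its mode equals its mean, the precision-weighted average.
Prior precision 1/σ₀² = 1/10 = 0.1; data precision n/σ² = 4/5 = 0.8.
θ̂ = (0.1·(-3) + 0.8·0.275) / (0.1 + 0.8) = (-0.08)/0.9 = -4/45 ≈ -0.089.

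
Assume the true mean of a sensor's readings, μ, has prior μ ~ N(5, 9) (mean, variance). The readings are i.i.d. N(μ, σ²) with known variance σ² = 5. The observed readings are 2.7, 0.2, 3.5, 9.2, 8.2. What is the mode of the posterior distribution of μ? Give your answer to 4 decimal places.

n = 5; x̄ = (2.7 + 0.2 + 3.5 + 9.2 + 8.2)/5 = 23.8/5 = 4.76.
For a Normal prior and Normal likelihood with known variance, the posterior is Normal; its mode equals its mean, the precision-weighted average.
Prior precision 1/σ₀² = 1/9; data precision n/σ² = 5/5 = 1.
μ̂ = ((1/9)·5 + 1·4.76) / (1/9 + 1) = (1196/225)/(10/9) = 4.7840.

μ̂_MAP = 4.7840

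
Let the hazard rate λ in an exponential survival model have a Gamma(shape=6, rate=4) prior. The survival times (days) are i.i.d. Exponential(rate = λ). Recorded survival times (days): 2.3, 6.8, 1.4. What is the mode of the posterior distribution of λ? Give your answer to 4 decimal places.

The Exponential(rate=λ) likelihood is ∝ λ^n e^(−λΣtᵢ). Here n = 3 and Σtᵢ = 2.3 + 6.8 + 1.4 = 10.5.
Posterior ∝ λ^5e^(−4λ) · λ^3e^(−10.5λ) = λ^8e^(−14.5λ), i.e. Gamma(9, 14.5).
Mode = (a−1)/b = 8/14.5 ≈ 0.5517.

λ̂_MAP = 0.5517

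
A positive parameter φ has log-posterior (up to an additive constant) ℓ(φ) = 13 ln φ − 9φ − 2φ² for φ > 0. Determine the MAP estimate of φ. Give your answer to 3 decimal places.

φ̂_MAP = 1.000

ℓ'(φ) = 13/φ − 9 − 4φ. Setting this to zero and multiplying by φ: 4φ² + 9φ − 13 = 0.
φ = (−9 + √(9² + 4·4·13)) / (2·4) = (−9 + √289) / 8 = (−9 + 17)/8 = 1.
ℓ''(φ) = −13/φ² − 4 < 0, confirming a maximum.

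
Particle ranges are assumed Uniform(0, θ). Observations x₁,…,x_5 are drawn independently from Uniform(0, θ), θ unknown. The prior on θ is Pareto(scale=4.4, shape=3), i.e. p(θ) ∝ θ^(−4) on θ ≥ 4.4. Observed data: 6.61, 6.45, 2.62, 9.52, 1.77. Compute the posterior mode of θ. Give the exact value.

θ̂_MAP = 9.52

The Uniform(0, θ) likelihood is θ^(−n) for θ ≥ max(xᵢ), zero otherwise. Here max(xᵢ) = 9.52.
Posterior ∝ θ^(−4) · θ^(−5) = θ^(−9) on θ ≥ max(4.4, 9.52) = 9.52.
This density is strictly decreasing in θ, so the posterior mode lies at the lower boundary of the support.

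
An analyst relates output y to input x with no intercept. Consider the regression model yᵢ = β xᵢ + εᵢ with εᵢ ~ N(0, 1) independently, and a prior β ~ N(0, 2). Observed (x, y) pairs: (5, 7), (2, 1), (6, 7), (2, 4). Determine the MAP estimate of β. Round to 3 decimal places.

β̂_MAP = 1.252

log p(β | y) = −Σ(yᵢ − βxᵢ)²/(2·1) − β²/(2·2) + const.
Setting the derivative to zero: Σxᵢ(yᵢ − βxᵢ)/1 − β/2 = 0, so β = Σxᵢyᵢ / (Σxᵢ² + σ²/τ²).
Σxᵢyᵢ = 5·7 + 2·1 + 6·7 + 2·4 = 87; Σxᵢ² = 69; σ²/τ² = 0.5.
β̂_MAP = 87 / (69 + 0.5) = 87/69.5 ≈ 1.252.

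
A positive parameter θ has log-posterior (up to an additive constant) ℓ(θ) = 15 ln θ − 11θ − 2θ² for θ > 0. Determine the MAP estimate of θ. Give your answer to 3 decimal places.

ℓ'(θ) = 15/θ − 11 − 4θ. Setting this to zero and multiplying by θ: 4θ² + 11θ − 15 = 0.
θ = (−11 + √(11² + 4·4·15)) / (2·4) = (−11 + √361) / 8 = (−11 + 19)/8 = 1.
ℓ''(θ) = −15/θ² − 4 < 0, confirming a maximum.

θ̂_MAP = 1.000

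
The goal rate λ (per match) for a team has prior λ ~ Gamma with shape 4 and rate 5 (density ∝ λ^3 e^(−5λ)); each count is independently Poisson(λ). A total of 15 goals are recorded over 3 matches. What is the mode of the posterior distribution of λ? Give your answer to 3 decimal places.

λ̂_MAP = 2.250

Σxᵢ = 15, n = 3.
Posterior ∝ λ^3e^(−5λ) · λ^15e^(−3λ) = λ^18e^(−8λ), i.e. Gamma(shape=19, rate=8).
The mode of a Gamma(a, b) with a ≥ 1 (shape–rate) is (a−1)/b = 18/8 ≈ 2.250.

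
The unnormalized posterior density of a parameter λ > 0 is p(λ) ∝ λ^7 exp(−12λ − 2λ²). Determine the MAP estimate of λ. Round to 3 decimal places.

ℓ'(λ) = 7/λ − 12 − 4λ. Setting this to zero and multiplying by λ: 4λ² + 12λ − 7 = 0.
λ = (−12 + √(12² + 4·4·7)) / (2·4) = (−12 + √256) / 8 = (−12 + 16)/8 = 1/2.
ℓ''(λ) = −7/λ² − 4 < 0, confirming a maximum.

λ̂_MAP = 0.500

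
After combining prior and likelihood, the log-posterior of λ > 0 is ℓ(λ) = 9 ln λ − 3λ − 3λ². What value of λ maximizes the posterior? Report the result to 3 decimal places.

ℓ'(λ) = 9/λ − 3 − 6λ. Setting this to zero and multiplying by λ: 6λ² + 3λ − 9 = 0.
λ = (−3 + √(3² + 4·6·9)) / (2·6) = (−3 + √225) / 12 = (−3 + 15)/12 = 1.
ℓ''(λ) = −9/λ² − 6 < 0, confirming a maximum.

λ̂_MAP = 1.000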